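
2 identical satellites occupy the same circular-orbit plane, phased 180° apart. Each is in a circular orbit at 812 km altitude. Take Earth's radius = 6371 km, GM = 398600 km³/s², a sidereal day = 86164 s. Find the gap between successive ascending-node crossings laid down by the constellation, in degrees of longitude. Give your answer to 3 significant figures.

12.7°

Semi-major axis a = 6371 + 812 = 7183 km. Period T = 2π√(a³/μ) = 2π√(7183³/398600) = 6058.6 s = 100.98 min.
Single-satellite node shift = (6058.6/86164) × 360° = 25.31°.
With 2 satellites evenly phased, successive equator crossings are 25.31/2 = 12.657° apart.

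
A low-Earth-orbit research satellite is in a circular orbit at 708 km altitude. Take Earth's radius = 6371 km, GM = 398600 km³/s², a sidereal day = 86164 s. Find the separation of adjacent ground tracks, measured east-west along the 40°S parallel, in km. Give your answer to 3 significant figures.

Semi-major axis a = 6371 + 708 = 7079 km. Period T = 2π√(a³/μ) = 2π√(7079³/398600) = 5927.5 s = 98.79 min.
Node shift per orbit = (5927.5/86164) × 360° = 24.77°.
Equatorial spacing = 24.77 × 111.2 km/° = 2754 km.
At 40° latitude, spacing = 2754 × cos(40°) = 2110 km.

2110 km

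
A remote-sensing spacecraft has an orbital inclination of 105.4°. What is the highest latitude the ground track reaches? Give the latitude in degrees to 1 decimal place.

Retrograde orbit: the ground track reaches ±(180° − i) = ±(180 − 105.4) = ±74.6°.

74.6°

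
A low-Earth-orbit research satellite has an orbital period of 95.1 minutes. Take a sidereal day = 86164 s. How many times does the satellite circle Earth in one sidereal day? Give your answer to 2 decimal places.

15.10

T = 95.1 min = 5706.0 s.
Orbits per sidereal day = 86164 / 5706.0 = 15.101.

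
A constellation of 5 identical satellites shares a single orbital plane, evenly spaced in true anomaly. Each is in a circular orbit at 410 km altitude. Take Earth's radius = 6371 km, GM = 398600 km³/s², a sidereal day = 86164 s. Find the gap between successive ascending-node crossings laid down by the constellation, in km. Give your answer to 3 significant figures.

516 km

Semi-major axis a = 6371 + 410 = 6781 km. Period T = 2π√(a³/μ) = 2π√(6781³/398600) = 5557.1 s = 92.62 min.
Single-satellite node shift = (5557.1/86164) × 360° = 23.22°.
With 5 satellites evenly phased, successive equator crossings are 23.22/5 = 4.644° apart.
That is 4.644 × 111.2 = 516 km at the equator.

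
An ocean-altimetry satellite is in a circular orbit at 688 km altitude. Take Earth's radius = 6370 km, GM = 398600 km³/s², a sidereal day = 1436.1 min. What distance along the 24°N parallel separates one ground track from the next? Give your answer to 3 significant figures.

2500 km

Semi-major axis a = 6370 + 688 = 7058 km. Period T = 2π√(a³/μ) = 2π√(7058³/398600) = 5901.1 s = 98.35 min.
Node shift per orbit = (5901.1/86166) × 360° = 24.65°.
Equatorial spacing = 24.65 × 111.2 km/° = 2741 km.
At 24° latitude, spacing = 2741 × cos(24°) = 2504 km.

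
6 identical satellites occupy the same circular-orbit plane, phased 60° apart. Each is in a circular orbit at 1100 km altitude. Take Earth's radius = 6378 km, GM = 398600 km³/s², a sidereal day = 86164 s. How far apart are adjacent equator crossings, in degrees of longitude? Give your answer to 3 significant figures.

4.48°

Semi-major axis a = 6378 + 1100 = 7478 km. Period T = 2π√(a³/μ) = 2π√(7478³/398600) = 6435.6 s = 107.26 min.
Single-satellite node shift = (6435.6/86164) × 360° = 26.89°.
With 6 satellites evenly phased, successive equator crossings are 26.89/6 = 4.481° apart.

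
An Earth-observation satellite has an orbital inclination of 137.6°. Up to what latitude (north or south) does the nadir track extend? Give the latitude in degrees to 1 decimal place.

42.4°

Retrograde orbit: the ground track reaches ±(180° − i) = ±(180 − 137.6) = ±42.4°.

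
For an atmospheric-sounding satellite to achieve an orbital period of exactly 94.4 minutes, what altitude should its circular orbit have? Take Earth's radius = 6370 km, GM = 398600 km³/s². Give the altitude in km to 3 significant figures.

498 km

T = 94.4 min = 5664.0 s.
From T = 2π√(a³/μ): a = (μ T²/4π²)^(1/3) = (398600 × 5664.0² / 4π²)^(1/3) = 6868 km.
Altitude h = a − R = 6868 − 6370 = 498 km.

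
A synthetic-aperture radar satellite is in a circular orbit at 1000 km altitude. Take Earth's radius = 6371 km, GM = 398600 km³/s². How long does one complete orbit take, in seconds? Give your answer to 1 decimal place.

6298.0 seconds

Semi-major axis a = 6371 + 1000 = 7371 km. Period T = 2π√(a³/μ) = 2π√(7371³/398600) = 6298.0 s = 104.97 min.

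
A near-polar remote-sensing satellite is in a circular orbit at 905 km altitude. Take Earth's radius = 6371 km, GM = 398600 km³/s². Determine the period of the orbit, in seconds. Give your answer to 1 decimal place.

Semi-major axis a = 6371 + 905 = 7276 km. Period T = 2π√(a³/μ) = 2π√(7276³/398600) = 6176.6 s = 102.94 min.

6176.6 seconds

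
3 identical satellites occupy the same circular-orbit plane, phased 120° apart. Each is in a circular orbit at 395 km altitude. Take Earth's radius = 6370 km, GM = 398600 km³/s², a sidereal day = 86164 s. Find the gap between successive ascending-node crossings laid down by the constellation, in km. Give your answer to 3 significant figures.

Semi-major axis a = 6370 + 395 = 6765 km. Period T = 2π√(a³/μ) = 2π√(6765³/398600) = 5537.5 s = 92.29 min.
Single-satellite node shift = (5537.5/86164) × 360° = 23.14°.
With 3 satellites evenly phased, successive equator crossings are 23.14/3 = 7.712° apart.
That is 7.712 × 111.2 = 857 km at the equator.

857 km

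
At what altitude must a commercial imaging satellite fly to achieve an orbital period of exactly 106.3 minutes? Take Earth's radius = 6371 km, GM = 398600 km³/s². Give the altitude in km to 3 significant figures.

T = 106.3 min = 6378.0 s.
From T = 2π√(a³/μ): a = (μ T²/4π²)^(1/3) = (398600 × 6378.0² / 4π²)^(1/3) = 7433 km.
Altitude h = a − R = 7433 − 6371 = 1062 km.

1060 km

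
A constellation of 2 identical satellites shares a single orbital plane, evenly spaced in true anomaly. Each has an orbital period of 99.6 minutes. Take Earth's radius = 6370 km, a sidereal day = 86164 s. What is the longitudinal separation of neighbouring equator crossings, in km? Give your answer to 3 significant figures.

T = 99.6 min = 5976.0 s.
Single-satellite node shift = (5976.0/86164) × 360° = 24.97°.
With 2 satellites evenly phased, successive equator crossings are 24.97/2 = 12.484° apart.
That is 12.484 × 111.2 = 1388 km at the equator.

1390 km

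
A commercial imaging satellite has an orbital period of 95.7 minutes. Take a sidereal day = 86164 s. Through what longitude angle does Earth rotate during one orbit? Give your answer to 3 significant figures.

24.0°

T = 95.7 min = 5742.0 s.
During one orbit Earth rotates (5742.0 / 86164) × 360° = 23.99°.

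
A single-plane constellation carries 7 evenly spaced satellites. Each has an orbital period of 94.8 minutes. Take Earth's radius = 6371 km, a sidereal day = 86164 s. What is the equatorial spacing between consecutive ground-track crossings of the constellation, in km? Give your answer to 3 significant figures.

378 km

T = 94.8 min = 5688.0 s.
Single-satellite node shift = (5688.0/86164) × 360° = 23.76°.
With 7 satellites evenly phased, successive equator crossings are 23.76/7 = 3.395° apart.
That is 3.395 × 111.2 = 378 km at the equator.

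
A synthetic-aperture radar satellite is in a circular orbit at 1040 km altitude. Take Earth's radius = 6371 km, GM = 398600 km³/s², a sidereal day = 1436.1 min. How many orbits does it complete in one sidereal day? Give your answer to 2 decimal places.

Semi-major axis a = 6371 + 1040 = 7411 km. Period T = 2π√(a³/μ) = 2π√(7411³/398600) = 6349.3 s = 105.82 min.
Orbits per sidereal day = 86166 / 6349.3 = 13.571.

13.57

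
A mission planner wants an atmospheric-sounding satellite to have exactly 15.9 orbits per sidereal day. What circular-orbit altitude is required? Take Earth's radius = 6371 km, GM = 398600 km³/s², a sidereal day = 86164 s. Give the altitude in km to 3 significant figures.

297 km

Required period T = 86164 / 15.9 = 5419.1 s.
From T = 2π√(a³/μ): a = (μ T²/4π²)^(1/3) = (398600 × 5419.1² / 4π²)^(1/3) = 6668 km.
Altitude h = a − R = 6668 − 6371 = 297 km.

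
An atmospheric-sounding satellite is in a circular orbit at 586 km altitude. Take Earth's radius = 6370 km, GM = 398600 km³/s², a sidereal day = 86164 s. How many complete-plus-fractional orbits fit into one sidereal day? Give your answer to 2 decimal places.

14.92

Semi-major axis a = 6370 + 586 = 6956 km. Period T = 2π√(a³/μ) = 2π√(6956³/398600) = 5773.7 s = 96.23 min.
Orbits per sidereal day = 86164 / 5773.7 = 14.924.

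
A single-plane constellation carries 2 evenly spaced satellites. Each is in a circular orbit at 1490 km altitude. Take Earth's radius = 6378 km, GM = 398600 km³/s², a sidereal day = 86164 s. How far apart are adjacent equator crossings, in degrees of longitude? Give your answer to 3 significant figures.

Semi-major axis a = 6378 + 1490 = 7868 km. Period T = 2π√(a³/μ) = 2π√(7868³/398600) = 6945.6 s = 115.76 min.
Single-satellite node shift = (6945.6/86164) × 360° = 29.02°.
With 2 satellites evenly phased, successive equator crossings are 29.02/2 = 14.510° apart.

14.5°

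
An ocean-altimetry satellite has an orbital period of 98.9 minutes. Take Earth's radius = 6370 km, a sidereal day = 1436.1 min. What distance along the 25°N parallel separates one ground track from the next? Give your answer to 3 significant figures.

T = 98.9 min = 5934.0 s.
Node shift per orbit = (5934.0/86166) × 360° = 24.79°.
Equatorial spacing = 24.79 × 111.2 km/° = 2756 km.
At 25° latitude, spacing = 2756 × cos(25°) = 2498 km.

2500 km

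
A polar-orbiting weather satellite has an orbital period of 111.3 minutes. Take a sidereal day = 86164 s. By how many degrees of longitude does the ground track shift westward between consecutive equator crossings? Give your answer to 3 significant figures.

T = 111.3 min = 6678.0 s.
During one orbit Earth rotates (6678.0 / 86164) × 360° = 27.90°.

27.9°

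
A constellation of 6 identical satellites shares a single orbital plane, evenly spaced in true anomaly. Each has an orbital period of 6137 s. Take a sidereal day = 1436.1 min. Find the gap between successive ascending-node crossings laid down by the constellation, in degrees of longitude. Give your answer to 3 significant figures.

4.27°

Single-satellite node shift = (6137.0/86166) × 360° = 25.64°.
With 6 satellites evenly phased, successive equator crossings are 25.64/6 = 4.273° apart.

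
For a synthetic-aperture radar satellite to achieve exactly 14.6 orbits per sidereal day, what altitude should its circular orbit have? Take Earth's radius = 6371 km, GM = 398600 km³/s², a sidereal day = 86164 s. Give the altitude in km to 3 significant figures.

687 km

Required period T = 86164 / 14.6 = 5901.6 s.
From T = 2π√(a³/μ): a = (μ T²/4π²)^(1/3) = (398600 × 5901.6² / 4π²)^(1/3) = 7058 km.
Altitude h = a − R = 7058 − 6371 = 687 km.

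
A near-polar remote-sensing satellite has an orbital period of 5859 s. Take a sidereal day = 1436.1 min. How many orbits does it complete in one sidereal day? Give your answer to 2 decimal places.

Orbits per sidereal day = 86166 / 5859.0 = 14.707.

14.71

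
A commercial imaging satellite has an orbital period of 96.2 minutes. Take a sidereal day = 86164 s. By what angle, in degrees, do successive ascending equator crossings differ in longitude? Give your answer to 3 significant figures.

T = 96.2 min = 5772.0 s.
During one orbit Earth rotates (5772.0 / 86164) × 360° = 24.12°.

24.1°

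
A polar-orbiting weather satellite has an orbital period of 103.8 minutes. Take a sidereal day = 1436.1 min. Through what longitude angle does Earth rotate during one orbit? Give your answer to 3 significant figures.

26.0°

T = 103.8 min = 6228.0 s.
During one orbit Earth rotates (6228.0 / 86166) × 360° = 26.02°.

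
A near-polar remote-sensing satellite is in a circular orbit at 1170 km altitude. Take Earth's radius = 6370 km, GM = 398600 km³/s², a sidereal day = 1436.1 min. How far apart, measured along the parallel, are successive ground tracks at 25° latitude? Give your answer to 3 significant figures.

Semi-major axis a = 6370 + 1170 = 7540 km. Period T = 2π√(a³/μ) = 2π√(7540³/398600) = 6515.8 s = 108.60 min.
Node shift per orbit = (6515.8/86166) × 360° = 27.22°.
Equatorial spacing = 27.22 × 111.2 km/° = 3027 km.
At 25° latitude, spacing = 3027 × cos(25°) = 2743 km.

2740 km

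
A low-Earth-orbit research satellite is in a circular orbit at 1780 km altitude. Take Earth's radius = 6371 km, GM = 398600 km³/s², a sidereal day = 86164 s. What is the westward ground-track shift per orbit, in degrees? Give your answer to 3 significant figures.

30.6°

Semi-major axis a = 6371 + 1780 = 8151 km. Period T = 2π√(a³/μ) = 2π√(8151³/398600) = 7323.6 s = 122.06 min.
During one orbit Earth rotates (7323.6 / 86164) × 360° = 30.60°.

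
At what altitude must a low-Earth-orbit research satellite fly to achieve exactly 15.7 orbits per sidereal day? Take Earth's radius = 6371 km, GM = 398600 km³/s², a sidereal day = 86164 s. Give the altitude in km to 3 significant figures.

Required period T = 86164 / 15.7 = 5488.2 s.
From T = 2π√(a³/μ): a = (μ T²/4π²)^(1/3) = (398600 × 5488.2² / 4π²)^(1/3) = 6725 km.
Altitude h = a − R = 6725 − 6371 = 354 km.

354 km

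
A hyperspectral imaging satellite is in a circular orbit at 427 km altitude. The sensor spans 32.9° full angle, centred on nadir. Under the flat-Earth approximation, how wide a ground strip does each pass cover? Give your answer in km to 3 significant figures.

252 km

Half-angle = 32.9°/2 = 16.45°.
Swath width ≈ 2h·tan(θ/2) = 2 × 427 × tan(16.45°) = 252.2 km.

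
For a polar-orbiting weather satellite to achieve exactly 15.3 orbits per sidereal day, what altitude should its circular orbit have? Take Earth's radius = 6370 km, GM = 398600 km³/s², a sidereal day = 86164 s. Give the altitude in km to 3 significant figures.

Required period T = 86164 / 15.3 = 5631.6 s.
From T = 2π√(a³/μ): a = (μ T²/4π²)^(1/3) = (398600 × 5631.6² / 4π²)^(1/3) = 6841 km.
Altitude h = a − R = 6841 − 6370 = 471 km.

471 km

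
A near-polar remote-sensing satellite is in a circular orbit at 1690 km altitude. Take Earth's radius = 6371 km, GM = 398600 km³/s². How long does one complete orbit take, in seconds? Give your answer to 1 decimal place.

7202.7 seconds

Semi-major axis a = 6371 + 1690 = 8061 km. Period T = 2π√(a³/μ) = 2π√(8061³/398600) = 7202.7 s = 120.04 min.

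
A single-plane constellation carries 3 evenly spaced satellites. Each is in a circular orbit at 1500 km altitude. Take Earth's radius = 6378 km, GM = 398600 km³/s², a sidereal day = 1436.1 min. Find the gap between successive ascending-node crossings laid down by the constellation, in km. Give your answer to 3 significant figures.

1080 km

Semi-major axis a = 6378 + 1500 = 7878 km. Period T = 2π√(a³/μ) = 2π√(7878³/398600) = 6958.8 s = 115.98 min.
Single-satellite node shift = (6958.8/86166) × 360° = 29.07°.
With 3 satellites evenly phased, successive equator crossings are 29.07/3 = 9.691° apart.
That is 9.691 × 111.3 = 1079 km at the equator.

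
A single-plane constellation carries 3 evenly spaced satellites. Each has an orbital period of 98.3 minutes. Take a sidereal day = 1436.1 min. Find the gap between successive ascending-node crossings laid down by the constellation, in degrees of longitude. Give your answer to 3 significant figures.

8.21°

T = 98.3 min = 5898.0 s.
Single-satellite node shift = (5898.0/86166) × 360° = 24.64°.
With 3 satellites evenly phased, successive equator crossings are 24.64/3 = 8.214° apart.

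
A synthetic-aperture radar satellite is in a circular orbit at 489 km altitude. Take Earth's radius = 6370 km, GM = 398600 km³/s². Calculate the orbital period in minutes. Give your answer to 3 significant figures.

94.2 min

Semi-major axis a = 6370 + 489 = 6859 km. Period T = 2π√(a³/μ) = 2π√(6859³/398600) = 5653.3 s = 94.22 min.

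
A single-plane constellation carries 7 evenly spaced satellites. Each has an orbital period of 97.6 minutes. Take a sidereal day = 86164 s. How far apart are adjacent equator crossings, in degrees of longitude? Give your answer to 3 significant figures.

T = 97.6 min = 5856.0 s.
Single-satellite node shift = (5856.0/86164) × 360° = 24.47°.
With 7 satellites evenly phased, successive equator crossings are 24.47/7 = 3.495° apart.

3.50°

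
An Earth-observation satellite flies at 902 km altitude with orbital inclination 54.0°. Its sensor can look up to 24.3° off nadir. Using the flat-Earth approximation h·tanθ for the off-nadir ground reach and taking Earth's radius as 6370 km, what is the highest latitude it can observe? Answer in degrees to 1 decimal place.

57.7°

For a prograde orbit the ground track reaches latitude ±i = ±54.0°.
Sensor half-swath on the ground ≈ 902·tan(24.3°) = 407 km = 3.66° of latitude.
Maximum observable latitude ≈ 54.0 + 3.66 = 57.7°.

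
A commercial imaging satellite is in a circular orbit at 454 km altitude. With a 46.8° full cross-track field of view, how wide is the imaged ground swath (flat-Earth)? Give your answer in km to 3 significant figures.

Half-angle = 46.8°/2 = 23.4°.
Swath width ≈ 2h·tan(θ/2) = 2 × 454 × tan(23.4°) = 392.9 km.

393 km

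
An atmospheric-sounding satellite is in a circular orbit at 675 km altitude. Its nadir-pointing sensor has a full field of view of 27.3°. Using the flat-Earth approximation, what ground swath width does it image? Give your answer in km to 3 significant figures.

Half-angle = 27.3°/2 = 13.65°.
Swath width ≈ 2h·tan(θ/2) = 2 × 675 × tan(13.65°) = 327.8 km.

328 km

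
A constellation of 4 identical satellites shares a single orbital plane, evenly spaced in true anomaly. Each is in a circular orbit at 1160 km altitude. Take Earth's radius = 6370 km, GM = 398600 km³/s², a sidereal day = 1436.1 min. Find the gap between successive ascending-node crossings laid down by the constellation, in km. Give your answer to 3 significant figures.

Semi-major axis a = 6370 + 1160 = 7530 km. Period T = 2π√(a³/μ) = 2π√(7530³/398600) = 6502.8 s = 108.38 min.
Single-satellite node shift = (6502.8/86166) × 360° = 27.17°.
With 4 satellites evenly phased, successive equator crossings are 27.17/4 = 6.792° apart.
That is 6.792 × 111.2 = 755 km at the equator.

755 km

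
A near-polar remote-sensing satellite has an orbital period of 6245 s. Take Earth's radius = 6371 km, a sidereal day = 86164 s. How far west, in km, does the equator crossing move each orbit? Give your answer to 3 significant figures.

During one orbit Earth rotates (6245.0 / 86164) × 360° = 26.09°.
At the equator that is 26.09° × (2π·6371/360) km/° = 26.09 × 111.2 = 2901 km.

2900 km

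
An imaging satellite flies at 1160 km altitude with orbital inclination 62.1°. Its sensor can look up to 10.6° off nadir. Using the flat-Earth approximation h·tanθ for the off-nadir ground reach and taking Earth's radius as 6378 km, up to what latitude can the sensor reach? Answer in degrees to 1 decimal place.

For a prograde orbit the ground track reaches latitude ±i = ±62.1°.
Sensor half-swath on the ground ≈ 1160·tan(10.6°) = 217 km = 1.95° of latitude.
Maximum observable latitude ≈ 62.1 + 1.95 = 64.1°.

64.1°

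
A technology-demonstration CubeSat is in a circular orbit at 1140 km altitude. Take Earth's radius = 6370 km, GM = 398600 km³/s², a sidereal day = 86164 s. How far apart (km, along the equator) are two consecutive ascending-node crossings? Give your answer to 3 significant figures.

3010 km

Semi-major axis a = 6370 + 1140 = 7510 km. Period T = 2π√(a³/μ) = 2π√(7510³/398600) = 6477.0 s = 107.95 min.
During one orbit Earth rotates (6477.0 / 86164) × 360° = 27.06°.
At the equator that is 27.06° × (2π·6370/360) km/° = 27.06 × 111.2 = 3009 km.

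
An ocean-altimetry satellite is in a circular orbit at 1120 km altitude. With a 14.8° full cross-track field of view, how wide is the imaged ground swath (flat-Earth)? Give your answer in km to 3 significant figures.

291 km

Half-angle = 14.8°/2 = 7.4°.
Swath width ≈ 2h·tan(θ/2) = 2 × 1120 × tan(7.4°) = 290.9 km.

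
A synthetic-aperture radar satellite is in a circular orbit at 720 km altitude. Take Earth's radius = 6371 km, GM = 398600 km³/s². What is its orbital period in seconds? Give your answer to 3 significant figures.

Semi-major axis a = 6371 + 720 = 7091 km. Period T = 2π√(a³/μ) = 2π√(7091³/398600) = 5942.5 s = 99.04 min.

5940 seconds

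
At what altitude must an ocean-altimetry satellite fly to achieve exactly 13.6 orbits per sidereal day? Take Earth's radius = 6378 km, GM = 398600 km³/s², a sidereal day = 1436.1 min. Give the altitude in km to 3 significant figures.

1020 km

Required period T = 86166 / 13.6 = 6335.7 s.
From T = 2π√(a³/μ): a = (μ T²/4π²)^(1/3) = (398600 × 6335.7² / 4π²)^(1/3) = 7400 km.
Altitude h = a − R = 7400 − 6378 = 1022 km.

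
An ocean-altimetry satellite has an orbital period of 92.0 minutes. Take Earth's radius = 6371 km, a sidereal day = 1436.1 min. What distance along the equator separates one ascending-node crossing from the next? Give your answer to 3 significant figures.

2560 km

T = 92.0 min = 5520.0 s.
During one orbit Earth rotates (5520.0 / 86166) × 360° = 23.06°.
At the equator that is 23.06° × (2π·6371/360) km/° = 23.06 × 111.2 = 2564 km.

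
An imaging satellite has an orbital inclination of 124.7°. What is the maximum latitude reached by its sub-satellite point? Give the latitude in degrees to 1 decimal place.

55.3°

Retrograde orbit: the ground track reaches ±(180° − i) = ±(180 − 124.7) = ±55.3°.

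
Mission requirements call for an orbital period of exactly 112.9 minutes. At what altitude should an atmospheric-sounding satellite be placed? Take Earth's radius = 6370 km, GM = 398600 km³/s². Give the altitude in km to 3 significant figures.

T = 112.9 min = 6774.0 s.
From T = 2π√(a³/μ): a = (μ T²/4π²)^(1/3) = (398600 × 6774.0² / 4π²)^(1/3) = 7738 km.
Altitude h = a − R = 7738 − 6370 = 1368 km.

1370 km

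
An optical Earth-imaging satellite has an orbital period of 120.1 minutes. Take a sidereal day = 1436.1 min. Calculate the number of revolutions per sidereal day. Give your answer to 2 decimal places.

11.96

T = 120.1 min = 7206.0 s.
Orbits per sidereal day = 86166 / 7206.0 = 11.958.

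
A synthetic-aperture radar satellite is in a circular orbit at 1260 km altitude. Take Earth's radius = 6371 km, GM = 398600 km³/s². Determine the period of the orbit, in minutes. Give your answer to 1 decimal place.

110.6 min

Semi-major axis a = 6371 + 1260 = 7631 km. Period T = 2π√(a³/μ) = 2π√(7631³/398600) = 6634.1 s = 110.57 min.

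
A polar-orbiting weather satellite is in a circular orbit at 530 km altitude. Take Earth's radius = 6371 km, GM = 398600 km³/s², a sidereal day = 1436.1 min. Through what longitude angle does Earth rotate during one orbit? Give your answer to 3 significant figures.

23.8°

Semi-major axis a = 6371 + 530 = 6901 km. Period T = 2π√(a³/μ) = 2π√(6901³/398600) = 5705.3 s = 95.09 min.
During one orbit Earth rotates (5705.3 / 86166) × 360° = 23.84°.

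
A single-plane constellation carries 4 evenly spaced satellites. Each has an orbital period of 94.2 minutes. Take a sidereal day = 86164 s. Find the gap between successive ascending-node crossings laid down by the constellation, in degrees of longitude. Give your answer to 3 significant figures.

5.90°

T = 94.2 min = 5652.0 s.
Single-satellite node shift = (5652.0/86164) × 360° = 23.61°.
With 4 satellites evenly phased, successive equator crossings are 23.61/4 = 5.904° apart.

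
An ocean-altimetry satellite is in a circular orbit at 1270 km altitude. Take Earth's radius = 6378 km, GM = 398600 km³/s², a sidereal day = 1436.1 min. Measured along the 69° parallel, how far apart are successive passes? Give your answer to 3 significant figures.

1110 km

Semi-major axis a = 6378 + 1270 = 7648 km. Period T = 2π√(a³/μ) = 2π√(7648³/398600) = 6656.3 s = 110.94 min.
Node shift per orbit = (6656.3/86166) × 360° = 27.81°.
Equatorial spacing = 27.81 × 111.3 km/° = 3096 km.
At 69° latitude, spacing = 3096 × cos(69°) = 1109 km.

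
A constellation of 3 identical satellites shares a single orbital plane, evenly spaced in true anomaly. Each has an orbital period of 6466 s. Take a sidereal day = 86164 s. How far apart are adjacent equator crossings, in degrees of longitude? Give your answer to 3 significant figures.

Single-satellite node shift = (6466.0/86164) × 360° = 27.02°.
With 3 satellites evenly phased, successive equator crossings are 27.02/3 = 9.005° apart.

9.01°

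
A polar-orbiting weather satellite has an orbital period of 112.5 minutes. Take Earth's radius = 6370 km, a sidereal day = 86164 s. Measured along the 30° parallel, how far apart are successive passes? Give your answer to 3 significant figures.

T = 112.5 min = 6750.0 s.
Node shift per orbit = (6750.0/86164) × 360° = 28.20°.
Equatorial spacing = 28.20 × 111.2 km/° = 3135 km.
At 30° latitude, spacing = 3135 × cos(30°) = 2715 km.

2720 km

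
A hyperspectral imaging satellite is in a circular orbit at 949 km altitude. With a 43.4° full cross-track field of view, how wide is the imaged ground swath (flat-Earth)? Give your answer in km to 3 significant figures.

755 km

Half-angle = 43.4°/2 = 21.7°.
Swath width ≈ 2h·tan(θ/2) = 2 × 949 × tan(21.7°) = 755.3 km.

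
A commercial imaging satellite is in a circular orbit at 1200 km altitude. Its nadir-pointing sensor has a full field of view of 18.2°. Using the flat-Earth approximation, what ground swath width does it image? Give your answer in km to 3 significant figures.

384 km

Half-angle = 18.2°/2 = 9.1°.
Swath width ≈ 2h·tan(θ/2) = 2 × 1200 × tan(9.1°) = 384.4 km.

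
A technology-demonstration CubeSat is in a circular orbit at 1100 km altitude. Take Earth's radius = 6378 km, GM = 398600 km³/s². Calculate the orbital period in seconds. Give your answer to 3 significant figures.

Semi-major axis a = 6378 + 1100 = 7478 km. Period T = 2π√(a³/μ) = 2π√(7478³/398600) = 6435.6 s = 107.26 min.

6440 seconds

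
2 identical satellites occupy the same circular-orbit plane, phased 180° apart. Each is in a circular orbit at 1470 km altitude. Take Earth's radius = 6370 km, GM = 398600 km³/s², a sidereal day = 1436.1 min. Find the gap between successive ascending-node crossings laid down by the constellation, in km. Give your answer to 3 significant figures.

1600 km

Semi-major axis a = 6370 + 1470 = 7840 km. Period T = 2π√(a³/μ) = 2π√(7840³/398600) = 6908.5 s = 115.14 min.
Single-satellite node shift = (6908.5/86166) × 360° = 28.86°.
With 2 satellites evenly phased, successive equator crossings are 28.86/2 = 14.432° apart.
That is 14.432 × 111.2 = 1604 km at the equator.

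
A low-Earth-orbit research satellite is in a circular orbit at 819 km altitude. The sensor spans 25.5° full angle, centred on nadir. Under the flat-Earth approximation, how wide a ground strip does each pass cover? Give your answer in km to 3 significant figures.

371 km

Half-angle = 25.5°/2 = 12.75°.
Swath width ≈ 2h·tan(θ/2) = 2 × 819 × tan(12.75°) = 370.6 km.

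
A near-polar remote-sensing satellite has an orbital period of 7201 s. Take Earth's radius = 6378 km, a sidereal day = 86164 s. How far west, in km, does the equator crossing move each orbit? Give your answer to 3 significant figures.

During one orbit Earth rotates (7201.0 / 86164) × 360° = 30.09°.
At the equator that is 30.09° × (2π·6378/360) km/° = 30.09 × 111.3 = 3349 km.

3350 km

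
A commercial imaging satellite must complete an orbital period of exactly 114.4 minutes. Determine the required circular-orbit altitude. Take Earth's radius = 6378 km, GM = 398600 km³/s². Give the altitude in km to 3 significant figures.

T = 114.4 min = 6864.0 s.
From T = 2π√(a³/μ): a = (μ T²/4π²)^(1/3) = (398600 × 6864.0² / 4π²)^(1/3) = 7806 km.
Altitude h = a − R = 7806 − 6378 = 1428 km.

1430 km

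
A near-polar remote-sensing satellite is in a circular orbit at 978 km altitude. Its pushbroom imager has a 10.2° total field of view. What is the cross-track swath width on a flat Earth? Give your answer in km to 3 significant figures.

175 km

Half-angle = 10.2°/2 = 5.1°.
Swath width ≈ 2h·tan(θ/2) = 2 × 978 × tan(5.1°) = 174.6 km.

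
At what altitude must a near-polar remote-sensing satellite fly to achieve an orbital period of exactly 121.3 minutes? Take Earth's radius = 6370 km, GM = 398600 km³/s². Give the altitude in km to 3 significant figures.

1750 km

T = 121.3 min = 7278.0 s.
From T = 2π√(a³/μ): a = (μ T²/4π²)^(1/3) = (398600 × 7278.0² / 4π²)^(1/3) = 8117 km.
Altitude h = a − R = 8117 − 6370 = 1747 km.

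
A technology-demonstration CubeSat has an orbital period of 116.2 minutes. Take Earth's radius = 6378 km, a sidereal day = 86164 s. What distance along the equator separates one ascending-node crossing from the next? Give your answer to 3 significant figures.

3240 km

T = 116.2 min = 6972.0 s.
During one orbit Earth rotates (6972.0 / 86164) × 360° = 29.13°.
At the equator that is 29.13° × (2π·6378/360) km/° = 29.13 × 111.3 = 3243 km.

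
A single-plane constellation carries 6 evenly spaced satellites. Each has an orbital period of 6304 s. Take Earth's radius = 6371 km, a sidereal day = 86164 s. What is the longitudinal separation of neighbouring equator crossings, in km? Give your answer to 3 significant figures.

Single-satellite node shift = (6304.0/86164) × 360° = 26.34°.
With 6 satellites evenly phased, successive equator crossings are 26.34/6 = 4.390° apart.
That is 4.390 × 111.2 = 488 km at the equator.

488 km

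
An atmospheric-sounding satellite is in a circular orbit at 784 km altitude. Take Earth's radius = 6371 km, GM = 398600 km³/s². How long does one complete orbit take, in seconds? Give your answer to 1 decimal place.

6023.2 seconds

Semi-major axis a = 6371 + 784 = 7155 km. Period T = 2π√(a³/μ) = 2π√(7155³/398600) = 6023.2 s = 100.39 min.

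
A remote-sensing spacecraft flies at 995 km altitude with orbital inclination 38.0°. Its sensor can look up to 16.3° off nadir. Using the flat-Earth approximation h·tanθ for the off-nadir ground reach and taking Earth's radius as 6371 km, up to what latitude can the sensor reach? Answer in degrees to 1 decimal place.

For a prograde orbit the ground track reaches latitude ±i = ±38.0°.
Sensor half-swath on the ground ≈ 995·tan(16.3°) = 291 km = 2.62° of latitude.
Maximum observable latitude ≈ 38.0 + 2.62 = 40.6°.

40.6°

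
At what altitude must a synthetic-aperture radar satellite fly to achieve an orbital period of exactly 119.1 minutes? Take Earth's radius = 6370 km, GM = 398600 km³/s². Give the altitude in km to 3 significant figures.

T = 119.1 min = 7146.0 s.
From T = 2π√(a³/μ): a = (μ T²/4π²)^(1/3) = (398600 × 7146.0² / 4π²)^(1/3) = 8019 km.
Altitude h = a − R = 8019 − 6370 = 1649 km.

1650 km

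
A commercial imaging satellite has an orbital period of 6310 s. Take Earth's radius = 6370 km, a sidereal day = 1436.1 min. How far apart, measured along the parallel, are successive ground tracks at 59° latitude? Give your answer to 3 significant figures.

1510 km

Node shift per orbit = (6310.0/86166) × 360° = 26.36°.
Equatorial spacing = 26.36 × 111.2 km/° = 2931 km.
At 59° latitude, spacing = 2931 × cos(59°) = 1510 km.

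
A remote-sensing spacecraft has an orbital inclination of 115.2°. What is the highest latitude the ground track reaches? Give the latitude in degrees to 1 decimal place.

Retrograde orbit: the ground track reaches ±(180° − i) = ±(180 − 115.2) = ±64.8°.

64.8°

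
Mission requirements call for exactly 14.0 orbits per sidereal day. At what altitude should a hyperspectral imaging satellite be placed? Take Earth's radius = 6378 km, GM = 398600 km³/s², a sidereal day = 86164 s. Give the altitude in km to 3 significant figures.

881 km

Required period T = 86164 / 14.0 = 6154.6 s.
From T = 2π√(a³/μ): a = (μ T²/4π²)^(1/3) = (398600 × 6154.6² / 4π²)^(1/3) = 7259 km.
Altitude h = a − R = 7259 − 6378 = 881 km.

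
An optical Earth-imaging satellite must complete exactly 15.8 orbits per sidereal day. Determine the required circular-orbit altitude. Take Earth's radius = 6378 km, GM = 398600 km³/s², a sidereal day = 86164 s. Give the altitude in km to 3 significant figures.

318 km

Required period T = 86164 / 15.8 = 5453.4 s.
From T = 2π√(a³/μ): a = (μ T²/4π²)^(1/3) = (398600 × 5453.4² / 4π²)^(1/3) = 6696 km.
Altitude h = a − R = 6696 − 6378 = 318 km.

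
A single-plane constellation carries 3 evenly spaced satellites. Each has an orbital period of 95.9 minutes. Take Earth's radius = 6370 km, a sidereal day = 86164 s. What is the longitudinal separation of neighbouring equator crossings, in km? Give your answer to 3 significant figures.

891 km

T = 95.9 min = 5754.0 s.
Single-satellite node shift = (5754.0/86164) × 360° = 24.04°.
With 3 satellites evenly phased, successive equator crossings are 24.04/3 = 8.014° apart.
That is 8.014 × 111.2 = 891 km at the equator.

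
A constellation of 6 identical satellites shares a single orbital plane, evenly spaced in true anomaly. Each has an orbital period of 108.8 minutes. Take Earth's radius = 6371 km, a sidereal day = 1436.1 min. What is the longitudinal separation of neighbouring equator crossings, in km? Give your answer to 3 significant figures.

505 km

T = 108.8 min = 6528.0 s.
Single-satellite node shift = (6528.0/86166) × 360° = 27.27°.
With 6 satellites evenly phased, successive equator crossings are 27.27/6 = 4.546° apart.
That is 4.546 × 111.2 = 505 km at the equator.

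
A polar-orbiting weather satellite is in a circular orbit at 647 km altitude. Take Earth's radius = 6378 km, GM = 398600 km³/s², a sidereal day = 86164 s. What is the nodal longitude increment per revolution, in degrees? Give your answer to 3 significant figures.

24.5°

Semi-major axis a = 6378 + 647 = 7025 km. Period T = 2π√(a³/μ) = 2π√(7025³/398600) = 5859.8 s = 97.66 min.
During one orbit Earth rotates (5859.8 / 86164) × 360° = 24.48°.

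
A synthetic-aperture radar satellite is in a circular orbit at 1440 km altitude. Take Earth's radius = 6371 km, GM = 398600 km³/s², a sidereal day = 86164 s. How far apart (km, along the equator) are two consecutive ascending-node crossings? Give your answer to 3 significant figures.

3190 km

Semi-major axis a = 6371 + 1440 = 7811 km. Period T = 2π√(a³/μ) = 2π√(7811³/398600) = 6870.2 s = 114.50 min.
During one orbit Earth rotates (6870.2 / 86164) × 360° = 28.70°.
At the equator that is 28.70° × (2π·6371/360) km/° = 28.70 × 111.2 = 3192 km.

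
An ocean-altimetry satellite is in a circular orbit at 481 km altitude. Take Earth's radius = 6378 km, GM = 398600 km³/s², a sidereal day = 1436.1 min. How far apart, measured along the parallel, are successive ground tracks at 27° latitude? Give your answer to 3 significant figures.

Semi-major axis a = 6378 + 481 = 6859 km. Period T = 2π√(a³/μ) = 2π√(6859³/398600) = 5653.3 s = 94.22 min.
Node shift per orbit = (5653.3/86166) × 360° = 23.62°.
Equatorial spacing = 23.62 × 111.3 km/° = 2629 km.
At 27° latitude, spacing = 2629 × cos(27°) = 2343 km.

2340 km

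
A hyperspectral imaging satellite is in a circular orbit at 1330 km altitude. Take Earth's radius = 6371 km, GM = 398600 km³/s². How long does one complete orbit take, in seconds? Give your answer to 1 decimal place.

6725.6 seconds

Semi-major axis a = 6371 + 1330 = 7701 km. Period T = 2π√(a³/μ) = 2π√(7701³/398600) = 6725.6 s = 112.09 min.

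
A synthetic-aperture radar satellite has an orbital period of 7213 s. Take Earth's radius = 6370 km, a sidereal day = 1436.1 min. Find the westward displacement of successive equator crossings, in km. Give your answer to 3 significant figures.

During one orbit Earth rotates (7213.0 / 86166) × 360° = 30.14°.
At the equator that is 30.14° × (2π·6370/360) km/° = 30.14 × 111.2 = 3350 km.

3350 km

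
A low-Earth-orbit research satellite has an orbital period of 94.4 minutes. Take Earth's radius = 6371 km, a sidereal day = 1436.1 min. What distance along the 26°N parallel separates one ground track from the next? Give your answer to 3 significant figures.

T = 94.4 min = 5664.0 s.
Node shift per orbit = (5664.0/86166) × 360° = 23.66°.
Equatorial spacing = 23.66 × 111.2 km/° = 2631 km.
At 26° latitude, spacing = 2631 × cos(26°) = 2365 km.

2370 km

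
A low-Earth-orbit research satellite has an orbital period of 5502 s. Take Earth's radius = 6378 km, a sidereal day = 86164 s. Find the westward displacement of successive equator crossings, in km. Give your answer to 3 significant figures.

During one orbit Earth rotates (5502.0 / 86164) × 360° = 22.99°.
At the equator that is 22.99° × (2π·6378/360) km/° = 22.99 × 111.3 = 2559 km.

2560 km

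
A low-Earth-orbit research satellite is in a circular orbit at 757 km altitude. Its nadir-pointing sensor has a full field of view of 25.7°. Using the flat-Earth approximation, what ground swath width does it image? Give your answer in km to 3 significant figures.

Half-angle = 25.7°/2 = 12.85°.
Swath width ≈ 2h·tan(θ/2) = 2 × 757 × tan(12.85°) = 345.4 km.

345 km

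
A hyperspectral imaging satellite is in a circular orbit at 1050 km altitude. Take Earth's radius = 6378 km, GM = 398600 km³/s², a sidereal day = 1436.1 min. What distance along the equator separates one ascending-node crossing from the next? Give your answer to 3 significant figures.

Semi-major axis a = 6378 + 1050 = 7428 km. Period T = 2π√(a³/μ) = 2π√(7428³/398600) = 6371.2 s = 106.19 min.
During one orbit Earth rotates (6371.2 / 86166) × 360° = 26.62°.
At the equator that is 26.62° × (2π·6378/360) km/° = 26.62 × 111.3 = 2963 km.

2960 km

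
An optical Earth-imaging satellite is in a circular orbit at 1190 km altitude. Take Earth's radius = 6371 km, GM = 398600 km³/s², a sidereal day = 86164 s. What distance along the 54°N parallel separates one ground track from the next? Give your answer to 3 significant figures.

1790 km

Semi-major axis a = 6371 + 1190 = 7561 km. Period T = 2π√(a³/μ) = 2π√(7561³/398600) = 6543.0 s = 109.05 min.
Node shift per orbit = (6543.0/86164) × 360° = 27.34°.
Equatorial spacing = 27.34 × 111.2 km/° = 3040 km.
At 54° latitude, spacing = 3040 × cos(54°) = 1787 km.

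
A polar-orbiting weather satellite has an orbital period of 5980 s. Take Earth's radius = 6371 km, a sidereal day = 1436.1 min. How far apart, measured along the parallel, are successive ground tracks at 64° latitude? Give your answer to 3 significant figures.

1220 km

Node shift per orbit = (5980.0/86166) × 360° = 24.98°.
Equatorial spacing = 24.98 × 111.2 km/° = 2778 km.
At 64° latitude, spacing = 2778 × cos(64°) = 1218 km.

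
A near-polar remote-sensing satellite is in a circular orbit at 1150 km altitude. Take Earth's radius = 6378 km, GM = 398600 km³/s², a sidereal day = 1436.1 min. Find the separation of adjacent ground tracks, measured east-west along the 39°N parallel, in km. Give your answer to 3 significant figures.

2350 km

Semi-major axis a = 6378 + 1150 = 7528 km. Period T = 2π√(a³/μ) = 2π√(7528³/398600) = 6500.3 s = 108.34 min.
Node shift per orbit = (6500.3/86166) × 360° = 27.16°.
Equatorial spacing = 27.16 × 111.3 km/° = 3023 km.
At 39° latitude, spacing = 3023 × cos(39°) = 2349 km.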